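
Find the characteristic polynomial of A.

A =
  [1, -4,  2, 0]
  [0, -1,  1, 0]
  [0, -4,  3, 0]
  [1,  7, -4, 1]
x^4 - 4*x^3 + 6*x^2 - 4*x + 1

Expanding det(x·I − A) (e.g. by cofactor expansion or by noting that A is similar to its Jordan form J, which has the same characteristic polynomial as A) gives
  χ_A(x) = x^4 - 4*x^3 + 6*x^2 - 4*x + 1
which factors as (x - 1)^4. The eigenvalues (with algebraic multiplicities) are λ = 1 with multiplicity 4.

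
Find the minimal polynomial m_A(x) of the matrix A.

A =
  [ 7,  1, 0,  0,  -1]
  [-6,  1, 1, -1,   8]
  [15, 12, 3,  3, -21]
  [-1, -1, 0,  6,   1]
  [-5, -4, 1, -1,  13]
x^2 - 12*x + 36

The characteristic polynomial is χ_A(x) = (x - 6)^5, so the eigenvalues are known. The minimal polynomial is
  m_A(x) = Π_λ (x − λ)^{k_λ}
where k_λ is the size of the *largest* Jordan block for λ (equivalently, the smallest k with (A − λI)^k v = 0 for every generalised eigenvector v of λ).

  λ = 6: largest Jordan block has size 2, contributing (x − 6)^2

So m_A(x) = (x - 6)^2 = x^2 - 12*x + 36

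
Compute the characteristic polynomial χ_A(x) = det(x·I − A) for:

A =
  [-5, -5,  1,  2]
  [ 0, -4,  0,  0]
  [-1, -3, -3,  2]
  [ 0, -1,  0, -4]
x^4 + 16*x^3 + 96*x^2 + 256*x + 256

Expanding det(x·I − A) (e.g. by cofactor expansion or by noting that A is similar to its Jordan form J, which has the same characteristic polynomial as A) gives
  χ_A(x) = x^4 + 16*x^3 + 96*x^2 + 256*x + 256
which factors as (x + 4)^4. The eigenvalues (with algebraic multiplicities) are λ = -4 with multiplicity 4.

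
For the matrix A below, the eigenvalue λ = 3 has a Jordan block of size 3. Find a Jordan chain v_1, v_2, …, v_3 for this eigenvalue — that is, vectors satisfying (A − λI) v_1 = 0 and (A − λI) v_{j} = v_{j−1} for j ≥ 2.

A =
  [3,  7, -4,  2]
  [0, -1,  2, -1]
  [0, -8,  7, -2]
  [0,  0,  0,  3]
A Jordan chain for λ = 3 of length 3:
v_1 = (4, 0, 0, 0)ᵀ
v_2 = (7, -4, -8, 0)ᵀ
v_3 = (0, 1, 0, 0)ᵀ

Let N = A − (3)·I. We want v_3 with N^3 v_3 = 0 but N^2 v_3 ≠ 0; then v_{j-1} := N · v_j for j = 3, …, 2.

Pick v_3 = (0, 1, 0, 0)ᵀ.
Then v_2 = N · v_3 = (7, -4, -8, 0)ᵀ.
Then v_1 = N · v_2 = (4, 0, 0, 0)ᵀ.

Sanity check: (A − (3)·I) v_1 = (0, 0, 0, 0)ᵀ = 0. ✓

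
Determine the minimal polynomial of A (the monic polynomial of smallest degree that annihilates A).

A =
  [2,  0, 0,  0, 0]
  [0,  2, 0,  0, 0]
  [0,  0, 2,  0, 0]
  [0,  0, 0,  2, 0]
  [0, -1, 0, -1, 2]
x^2 - 4*x + 4

The characteristic polynomial is χ_A(x) = (x - 2)^5, so the eigenvalues are known. The minimal polynomial is
  m_A(x) = Π_λ (x − λ)^{k_λ}
where k_λ is the size of the *largest* Jordan block for λ (equivalently, the smallest k with (A − λI)^k v = 0 for every generalised eigenvector v of λ).

  λ = 2: largest Jordan block has size 2, contributing (x − 2)^2

So m_A(x) = (x - 2)^2 = x^2 - 4*x + 4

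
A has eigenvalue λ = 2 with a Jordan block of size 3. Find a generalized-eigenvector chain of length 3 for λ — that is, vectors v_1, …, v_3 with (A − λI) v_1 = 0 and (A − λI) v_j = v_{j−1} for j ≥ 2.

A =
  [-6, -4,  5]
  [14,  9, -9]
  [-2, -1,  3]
A Jordan chain for λ = 2 of length 3:
v_1 = (-2, 4, 0)ᵀ
v_2 = (-8, 14, -2)ᵀ
v_3 = (1, 0, 0)ᵀ

Let N = A − (2)·I. We want v_3 with N^3 v_3 = 0 but N^2 v_3 ≠ 0; then v_{j-1} := N · v_j for j = 3, …, 2.

Pick v_3 = (1, 0, 0)ᵀ.
Then v_2 = N · v_3 = (-8, 14, -2)ᵀ.
Then v_1 = N · v_2 = (-2, 4, 0)ᵀ.

Sanity check: (A − (2)·I) v_1 = (0, 0, 0)ᵀ = 0. ✓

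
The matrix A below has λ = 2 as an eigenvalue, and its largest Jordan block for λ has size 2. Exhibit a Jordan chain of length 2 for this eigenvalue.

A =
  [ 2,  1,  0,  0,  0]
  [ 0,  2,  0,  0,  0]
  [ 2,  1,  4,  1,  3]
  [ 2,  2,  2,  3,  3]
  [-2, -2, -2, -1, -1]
A Jordan chain for λ = 2 of length 2:
v_1 = (0, 0, 2, 2, -2)ᵀ
v_2 = (1, 0, 0, 0, 0)ᵀ

Let N = A − (2)·I. We want v_2 with N^2 v_2 = 0 but N^1 v_2 ≠ 0; then v_{j-1} := N · v_j for j = 2, …, 2.

Pick v_2 = (1, 0, 0, 0, 0)ᵀ.
Then v_1 = N · v_2 = (0, 0, 2, 2, -2)ᵀ.

Sanity check: (A − (2)·I) v_1 = (0, 0, 0, 0, 0)ᵀ = 0. ✓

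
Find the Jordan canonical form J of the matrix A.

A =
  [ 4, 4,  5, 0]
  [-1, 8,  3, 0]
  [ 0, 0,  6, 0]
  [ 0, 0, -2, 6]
J_3(6) ⊕ J_1(6)

The characteristic polynomial is
  det(x·I − A) = x^4 - 24*x^3 + 216*x^2 - 864*x + 1296 = (x - 6)^4

Eigenvalues and multiplicities (the geometric multiplicity of λ is n − rank(A − λI), which equals the number of Jordan blocks for λ):
  λ = 6: algebraic multiplicity = 4, geometric multiplicity = 2

Determining the block sizes for each eigenvalue:
  λ = 6: with am = 4 and gm = 2, the partition is not yet determined (e.g. several partitions of 4 into 2 parts exist). Let N = A − (6)·I. Computing rank(N^1) = 2, rank(N^2) = 1, rank(N^3) = 0; the number of blocks of size ≥ j is rank(N^{j−1}) − rank(N^j), giving [2, 1, 1]. So we have 1 block(s) of size 3, 1 block(s) of size 1 → block sizes [3, 1]

Assembling the blocks gives a Jordan form
J =
  [6, 1, 0, 0]
  [0, 6, 1, 0]
  [0, 0, 6, 0]
  [0, 0, 0, 6]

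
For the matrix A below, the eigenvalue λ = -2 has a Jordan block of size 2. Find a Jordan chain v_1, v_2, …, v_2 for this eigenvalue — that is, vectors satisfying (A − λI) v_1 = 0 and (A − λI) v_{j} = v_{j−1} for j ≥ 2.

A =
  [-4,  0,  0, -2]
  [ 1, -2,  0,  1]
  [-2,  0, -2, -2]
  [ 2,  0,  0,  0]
A Jordan chain for λ = -2 of length 2:
v_1 = (-2, 1, -2, 2)ᵀ
v_2 = (1, 0, 0, 0)ᵀ

Let N = A − (-2)·I. We want v_2 with N^2 v_2 = 0 but N^1 v_2 ≠ 0; then v_{j-1} := N · v_j for j = 2, …, 2.

Pick v_2 = (1, 0, 0, 0)ᵀ.
Then v_1 = N · v_2 = (-2, 1, -2, 2)ᵀ.

Sanity check: (A − (-2)·I) v_1 = (0, 0, 0, 0)ᵀ = 0. ✓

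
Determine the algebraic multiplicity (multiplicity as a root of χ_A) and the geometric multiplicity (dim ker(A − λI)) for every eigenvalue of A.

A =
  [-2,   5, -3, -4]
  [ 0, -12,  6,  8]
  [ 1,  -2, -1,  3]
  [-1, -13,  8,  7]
λ = -2: alg = 4, geom = 2

Step 1 — factor the characteristic polynomial to read off the algebraic multiplicities:
  χ_A(x) = (x + 2)^4

Step 2 — compute geometric multiplicities via the rank-nullity identity g(λ) = n − rank(A − λI):
  rank(A − (-2)·I) = 2, so dim ker(A − (-2)·I) = n − 2 = 2

Summary:
  λ = -2: algebraic multiplicity = 4, geometric multiplicity = 2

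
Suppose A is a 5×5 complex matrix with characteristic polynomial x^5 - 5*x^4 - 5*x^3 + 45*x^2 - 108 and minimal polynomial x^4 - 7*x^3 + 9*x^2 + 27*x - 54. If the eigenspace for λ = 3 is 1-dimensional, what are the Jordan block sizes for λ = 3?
Block sizes for λ = 3: [3]

Step 1 — from the characteristic polynomial, algebraic multiplicity of λ = 3 is 3. From dim ker(A − (3)·I) = 1, there are exactly 1 Jordan blocks for λ = 3.
Step 2 — from the minimal polynomial, the factor (x − 3)^3 tells us the largest block for λ = 3 has size 3.
Step 3 — with total size 3, 1 blocks, and largest block 3, the block sizes (in nonincreasing order) are [3].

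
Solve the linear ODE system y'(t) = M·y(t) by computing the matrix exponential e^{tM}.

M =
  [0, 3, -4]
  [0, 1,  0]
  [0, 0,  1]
e^{tM} =
  [1, 3*exp(t) - 3, 4 - 4*exp(t)]
  [0, exp(t), 0]
  [0, 0, exp(t)]

Strategy: write M = P · J · P⁻¹ where J is a Jordan canonical form, so e^{tM} = P · e^{tJ} · P⁻¹, and e^{tJ} can be computed block-by-block.

M has Jordan form
J =
  [0, 0, 0]
  [0, 1, 0]
  [0, 0, 1]
(up to reordering of blocks).

Per-block formulas:
  For a 1×1 block at λ = 1: exp(t · [1]) = [e^(1t)].
  For a 1×1 block at λ = 0: exp(t · [0]) = [e^(0t)].

After assembling e^{tJ} and conjugating by P, we get:

e^{tM} =
  [1, 3*exp(t) - 3, 4 - 4*exp(t)]
  [0, exp(t), 0]
  [0, 0, exp(t)]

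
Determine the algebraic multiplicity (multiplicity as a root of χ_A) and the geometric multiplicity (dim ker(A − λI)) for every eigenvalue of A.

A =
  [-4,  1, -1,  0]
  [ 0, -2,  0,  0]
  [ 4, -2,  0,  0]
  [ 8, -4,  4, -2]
λ = -2: alg = 4, geom = 3

Step 1 — factor the characteristic polynomial to read off the algebraic multiplicities:
  χ_A(x) = (x + 2)^4

Step 2 — compute geometric multiplicities via the rank-nullity identity g(λ) = n − rank(A − λI):
  rank(A − (-2)·I) = 1, so dim ker(A − (-2)·I) = n − 1 = 3

Summary:
  λ = -2: algebraic multiplicity = 4, geometric multiplicity = 3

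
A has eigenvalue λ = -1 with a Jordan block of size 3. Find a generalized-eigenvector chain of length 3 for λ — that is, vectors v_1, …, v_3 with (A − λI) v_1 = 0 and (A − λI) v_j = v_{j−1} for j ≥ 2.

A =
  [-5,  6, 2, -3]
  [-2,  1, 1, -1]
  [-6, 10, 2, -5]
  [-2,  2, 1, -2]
A Jordan chain for λ = -1 of length 3:
v_1 = (-2, 0, -4, 0)ᵀ
v_2 = (-4, -2, -6, -2)ᵀ
v_3 = (1, 0, 0, 0)ᵀ

Let N = A − (-1)·I. We want v_3 with N^3 v_3 = 0 but N^2 v_3 ≠ 0; then v_{j-1} := N · v_j for j = 3, …, 2.

Pick v_3 = (1, 0, 0, 0)ᵀ.
Then v_2 = N · v_3 = (-4, -2, -6, -2)ᵀ.
Then v_1 = N · v_2 = (-2, 0, -4, 0)ᵀ.

Sanity check: (A − (-1)·I) v_1 = (0, 0, 0, 0)ᵀ = 0. ✓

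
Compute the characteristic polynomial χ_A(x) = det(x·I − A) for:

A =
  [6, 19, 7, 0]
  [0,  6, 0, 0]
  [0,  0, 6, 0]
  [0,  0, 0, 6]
x^4 - 24*x^3 + 216*x^2 - 864*x + 1296

Expanding det(x·I − A) (e.g. by cofactor expansion or by noting that A is similar to its Jordan form J, which has the same characteristic polynomial as A) gives
  χ_A(x) = x^4 - 24*x^3 + 216*x^2 - 864*x + 1296
which factors as (x - 6)^4. The eigenvalues (with algebraic multiplicities) are λ = 6 with multiplicity 4.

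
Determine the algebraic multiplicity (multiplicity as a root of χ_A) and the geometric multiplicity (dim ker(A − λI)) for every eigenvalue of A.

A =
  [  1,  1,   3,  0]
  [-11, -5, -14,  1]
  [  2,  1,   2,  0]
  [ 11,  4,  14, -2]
λ = -1: alg = 4, geom = 2

Step 1 — factor the characteristic polynomial to read off the algebraic multiplicities:
  χ_A(x) = (x + 1)^4

Step 2 — compute geometric multiplicities via the rank-nullity identity g(λ) = n − rank(A − λI):
  rank(A − (-1)·I) = 2, so dim ker(A − (-1)·I) = n − 2 = 2

Summary:
  λ = -1: algebraic multiplicity = 4, geometric multiplicity = 2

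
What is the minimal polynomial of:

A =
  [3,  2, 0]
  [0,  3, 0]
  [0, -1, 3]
x^2 - 6*x + 9

The characteristic polynomial is χ_A(x) = (x - 3)^3, so the eigenvalues are known. The minimal polynomial is
  m_A(x) = Π_λ (x − λ)^{k_λ}
where k_λ is the size of the *largest* Jordan block for λ (equivalently, the smallest k with (A − λI)^k v = 0 for every generalised eigenvector v of λ).

  λ = 3: largest Jordan block has size 2, contributing (x − 3)^2

So m_A(x) = (x - 3)^2 = x^2 - 6*x + 9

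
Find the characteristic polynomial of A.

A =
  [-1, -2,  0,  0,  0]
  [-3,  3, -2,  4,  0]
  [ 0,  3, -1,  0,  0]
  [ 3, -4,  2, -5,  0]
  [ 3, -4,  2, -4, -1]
x^5 + 5*x^4 + 10*x^3 + 10*x^2 + 5*x + 1

Expanding det(x·I − A) (e.g. by cofactor expansion or by noting that A is similar to its Jordan form J, which has the same characteristic polynomial as A) gives
  χ_A(x) = x^5 + 5*x^4 + 10*x^3 + 10*x^2 + 5*x + 1
which factors as (x + 1)^5. The eigenvalues (with algebraic multiplicities) are λ = -1 with multiplicity 5.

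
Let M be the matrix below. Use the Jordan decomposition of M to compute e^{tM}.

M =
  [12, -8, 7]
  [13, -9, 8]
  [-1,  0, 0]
e^{tM} =
  [5*t^2*exp(t) + 11*t*exp(t) + exp(t), -4*t^2*exp(t) - 8*t*exp(t), 3*t^2*exp(t) + 7*t*exp(t)]
  [5*t^2*exp(t)/2 + 13*t*exp(t), -2*t^2*exp(t) - 10*t*exp(t) + exp(t), 3*t^2*exp(t)/2 + 8*t*exp(t)]
  [-5*t^2*exp(t) - t*exp(t), 4*t^2*exp(t), -3*t^2*exp(t) - t*exp(t) + exp(t)]

Strategy: write M = P · J · P⁻¹ where J is a Jordan canonical form, so e^{tM} = P · e^{tJ} · P⁻¹, and e^{tJ} can be computed block-by-block.

M has Jordan form
J =
  [1, 1, 0]
  [0, 1, 1]
  [0, 0, 1]
(up to reordering of blocks).

Per-block formulas:
  For a 3×3 Jordan block J_3(1): exp(t · J_3(1)) = e^(1t)·(I + t·N + (t^2/2)·N^2), where N is the 3×3 nilpotent shift.

After assembling e^{tJ} and conjugating by P, we get:

e^{tM} =
  [5*t^2*exp(t) + 11*t*exp(t) + exp(t), -4*t^2*exp(t) - 8*t*exp(t), 3*t^2*exp(t) + 7*t*exp(t)]
  [5*t^2*exp(t)/2 + 13*t*exp(t), -2*t^2*exp(t) - 10*t*exp(t) + exp(t), 3*t^2*exp(t)/2 + 8*t*exp(t)]
  [-5*t^2*exp(t) - t*exp(t), 4*t^2*exp(t), -3*t^2*exp(t) - t*exp(t) + exp(t)]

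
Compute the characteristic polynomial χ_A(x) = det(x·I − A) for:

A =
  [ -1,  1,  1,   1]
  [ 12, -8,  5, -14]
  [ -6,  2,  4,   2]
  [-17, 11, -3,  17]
x^4 - 12*x^3 + 48*x^2 - 80*x + 48

Expanding det(x·I − A) (e.g. by cofactor expansion or by noting that A is similar to its Jordan form J, which has the same characteristic polynomial as A) gives
  χ_A(x) = x^4 - 12*x^3 + 48*x^2 - 80*x + 48
which factors as (x - 6)*(x - 2)^3. The eigenvalues (with algebraic multiplicities) are λ = 2 with multiplicity 3, λ = 6 with multiplicity 1.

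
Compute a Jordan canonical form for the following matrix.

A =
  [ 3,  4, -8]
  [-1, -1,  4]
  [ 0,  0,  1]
J_2(1) ⊕ J_1(1)

The characteristic polynomial is
  det(x·I − A) = x^3 - 3*x^2 + 3*x - 1 = (x - 1)^3

Eigenvalues and multiplicities (the geometric multiplicity of λ is n − rank(A − λI), which equals the number of Jordan blocks for λ):
  λ = 1: algebraic multiplicity = 3, geometric multiplicity = 2

Determining the block sizes for each eigenvalue:
  λ = 1: 2 blocks summing to 3 forces exactly one block of size 2 and the rest size 1 → block sizes [2, 1]

Assembling the blocks gives a Jordan form
J =
  [1, 1, 0]
  [0, 1, 0]
  [0, 0, 1]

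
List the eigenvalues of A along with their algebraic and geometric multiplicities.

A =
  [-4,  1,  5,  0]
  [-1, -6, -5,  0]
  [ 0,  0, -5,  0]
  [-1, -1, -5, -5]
λ = -5: alg = 4, geom = 3

Step 1 — factor the characteristic polynomial to read off the algebraic multiplicities:
  χ_A(x) = (x + 5)^4

Step 2 — compute geometric multiplicities via the rank-nullity identity g(λ) = n − rank(A − λI):
  rank(A − (-5)·I) = 1, so dim ker(A − (-5)·I) = n − 1 = 3

Summary:
  λ = -5: algebraic multiplicity = 4, geometric multiplicity = 3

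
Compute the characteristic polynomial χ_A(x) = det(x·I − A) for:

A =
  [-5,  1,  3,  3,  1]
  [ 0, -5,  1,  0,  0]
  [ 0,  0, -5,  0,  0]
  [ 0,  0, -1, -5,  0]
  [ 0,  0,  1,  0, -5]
x^5 + 25*x^4 + 250*x^3 + 1250*x^2 + 3125*x + 3125

Expanding det(x·I − A) (e.g. by cofactor expansion or by noting that A is similar to its Jordan form J, which has the same characteristic polynomial as A) gives
  χ_A(x) = x^5 + 25*x^4 + 250*x^3 + 1250*x^2 + 3125*x + 3125
which factors as (x + 5)^5. The eigenvalues (with algebraic multiplicities) are λ = -5 with multiplicity 5.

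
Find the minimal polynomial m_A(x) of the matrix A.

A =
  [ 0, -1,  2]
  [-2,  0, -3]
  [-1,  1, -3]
x^3 + 3*x^2 + 3*x + 1

The characteristic polynomial is χ_A(x) = (x + 1)^3, so the eigenvalues are known. The minimal polynomial is
  m_A(x) = Π_λ (x − λ)^{k_λ}
where k_λ is the size of the *largest* Jordan block for λ (equivalently, the smallest k with (A − λI)^k v = 0 for every generalised eigenvector v of λ).

  λ = -1: largest Jordan block has size 3, contributing (x + 1)^3

So m_A(x) = (x + 1)^3 = x^3 + 3*x^2 + 3*x + 1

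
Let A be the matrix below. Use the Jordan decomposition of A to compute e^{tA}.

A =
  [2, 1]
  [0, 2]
e^{tA} =
  [exp(2*t), t*exp(2*t)]
  [0, exp(2*t)]

Strategy: write A = P · J · P⁻¹ where J is a Jordan canonical form, so e^{tA} = P · e^{tJ} · P⁻¹, and e^{tJ} can be computed block-by-block.

A has Jordan form
J =
  [2, 1]
  [0, 2]
(up to reordering of blocks).

Per-block formulas:
  For a 2×2 Jordan block J_2(2): exp(t · J_2(2)) = e^(2t)·(I + t·N), where N is the 2×2 nilpotent shift.

After assembling e^{tJ} and conjugating by P, we get:

e^{tA} =
  [exp(2*t), t*exp(2*t)]
  [0, exp(2*t)]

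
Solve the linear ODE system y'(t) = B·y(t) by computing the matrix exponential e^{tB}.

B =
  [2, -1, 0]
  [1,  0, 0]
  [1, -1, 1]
e^{tB} =
  [t*exp(t) + exp(t), -t*exp(t), 0]
  [t*exp(t), -t*exp(t) + exp(t), 0]
  [t*exp(t), -t*exp(t), exp(t)]

Strategy: write B = P · J · P⁻¹ where J is a Jordan canonical form, so e^{tB} = P · e^{tJ} · P⁻¹, and e^{tJ} can be computed block-by-block.

B has Jordan form
J =
  [1, 1, 0]
  [0, 1, 0]
  [0, 0, 1]
(up to reordering of blocks).

Per-block formulas:
  For a 1×1 block at λ = 1: exp(t · [1]) = [e^(1t)].
  For a 2×2 Jordan block J_2(1): exp(t · J_2(1)) = e^(1t)·(I + t·N), where N is the 2×2 nilpotent shift.

After assembling e^{tJ} and conjugating by P, we get:

e^{tB} =
  [t*exp(t) + exp(t), -t*exp(t), 0]
  [t*exp(t), -t*exp(t) + exp(t), 0]
  [t*exp(t), -t*exp(t), exp(t)]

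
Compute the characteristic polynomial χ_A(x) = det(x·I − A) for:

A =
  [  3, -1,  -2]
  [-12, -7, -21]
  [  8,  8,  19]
x^3 - 15*x^2 + 75*x - 125

Expanding det(x·I − A) (e.g. by cofactor expansion or by noting that A is similar to its Jordan form J, which has the same characteristic polynomial as A) gives
  χ_A(x) = x^3 - 15*x^2 + 75*x - 125
which factors as (x - 5)^3. The eigenvalues (with algebraic multiplicities) are λ = 5 with multiplicity 3.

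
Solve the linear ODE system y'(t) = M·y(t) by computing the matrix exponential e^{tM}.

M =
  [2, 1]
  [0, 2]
e^{tM} =
  [exp(2*t), t*exp(2*t)]
  [0, exp(2*t)]

Strategy: write M = P · J · P⁻¹ where J is a Jordan canonical form, so e^{tM} = P · e^{tJ} · P⁻¹, and e^{tJ} can be computed block-by-block.

M has Jordan form
J =
  [2, 1]
  [0, 2]
(up to reordering of blocks).

Per-block formulas:
  For a 2×2 Jordan block J_2(2): exp(t · J_2(2)) = e^(2t)·(I + t·N), where N is the 2×2 nilpotent shift.

After assembling e^{tJ} and conjugating by P, we get:

e^{tM} =
  [exp(2*t), t*exp(2*t)]
  [0, exp(2*t)]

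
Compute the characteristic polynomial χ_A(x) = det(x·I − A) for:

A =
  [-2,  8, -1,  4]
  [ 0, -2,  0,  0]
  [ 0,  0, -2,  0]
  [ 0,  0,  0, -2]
x^4 + 8*x^3 + 24*x^2 + 32*x + 16

Expanding det(x·I − A) (e.g. by cofactor expansion or by noting that A is similar to its Jordan form J, which has the same characteristic polynomial as A) gives
  χ_A(x) = x^4 + 8*x^3 + 24*x^2 + 32*x + 16
which factors as (x + 2)^4. The eigenvalues (with algebraic multiplicities) are λ = -2 with multiplicity 4.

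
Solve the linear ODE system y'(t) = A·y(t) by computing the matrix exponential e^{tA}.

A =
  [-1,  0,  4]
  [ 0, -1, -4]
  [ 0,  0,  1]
e^{tA} =
  [exp(-t), 0, 2*exp(t) - 2*exp(-t)]
  [0, exp(-t), -2*exp(t) + 2*exp(-t)]
  [0, 0, exp(t)]

Strategy: write A = P · J · P⁻¹ where J is a Jordan canonical form, so e^{tA} = P · e^{tJ} · P⁻¹, and e^{tJ} can be computed block-by-block.

A has Jordan form
J =
  [-1,  0, 0]
  [ 0, -1, 0]
  [ 0,  0, 1]
(up to reordering of blocks).

Per-block formulas:
  For a 1×1 block at λ = -1: exp(t · [-1]) = [e^(-1t)].
  For a 1×1 block at λ = 1: exp(t · [1]) = [e^(1t)].

After assembling e^{tJ} and conjugating by P, we get:

e^{tA} =
  [exp(-t), 0, 2*exp(t) - 2*exp(-t)]
  [0, exp(-t), -2*exp(t) + 2*exp(-t)]
  [0, 0, exp(t)]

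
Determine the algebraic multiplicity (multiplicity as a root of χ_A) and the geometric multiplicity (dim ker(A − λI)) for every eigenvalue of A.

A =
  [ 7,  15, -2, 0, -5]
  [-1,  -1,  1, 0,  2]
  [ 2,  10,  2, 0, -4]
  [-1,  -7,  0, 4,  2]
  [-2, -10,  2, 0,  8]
λ = 4: alg = 5, geom = 2

Step 1 — factor the characteristic polynomial to read off the algebraic multiplicities:
  χ_A(x) = (x - 4)^5

Step 2 — compute geometric multiplicities via the rank-nullity identity g(λ) = n − rank(A − λI):
  rank(A − (4)·I) = 3, so dim ker(A − (4)·I) = n − 3 = 2

Summary:
  λ = 4: algebraic multiplicity = 5, geometric multiplicity = 2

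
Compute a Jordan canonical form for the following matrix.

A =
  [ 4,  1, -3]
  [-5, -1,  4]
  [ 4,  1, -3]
J_3(0)

The characteristic polynomial is
  det(x·I − A) = x^3

Eigenvalues and multiplicities (the geometric multiplicity of λ is n − rank(A − λI), which equals the number of Jordan blocks for λ):
  λ = 0: algebraic multiplicity = 3, geometric multiplicity = 1

Determining the block sizes for each eigenvalue:
  λ = 0: one block (gm = 1), so the single block has size am = 3 → block sizes [3]

Assembling the blocks gives a Jordan form
J =
  [0, 1, 0]
  [0, 0, 1]
  [0, 0, 0]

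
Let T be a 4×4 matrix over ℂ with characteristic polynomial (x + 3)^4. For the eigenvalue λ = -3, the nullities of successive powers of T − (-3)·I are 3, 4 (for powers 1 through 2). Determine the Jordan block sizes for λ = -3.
Block sizes for λ = -3: [2, 1, 1]

From the dimensions of kernels of powers, the number of Jordan blocks of size at least j is d_j − d_{j−1} where d_j = dim ker(N^j) (with d_0 = 0). Computing the differences gives [3, 1].
The number of blocks of size exactly k is (#blocks of size ≥ k) − (#blocks of size ≥ k + 1), so the partition is: 2 block(s) of size 1, 1 block(s) of size 2.
In nonincreasing order the block sizes are [2, 1, 1].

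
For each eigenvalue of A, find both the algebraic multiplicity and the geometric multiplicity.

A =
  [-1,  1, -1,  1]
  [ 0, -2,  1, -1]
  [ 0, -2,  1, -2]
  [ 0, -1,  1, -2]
λ = -1: alg = 4, geom = 3

Step 1 — factor the characteristic polynomial to read off the algebraic multiplicities:
  χ_A(x) = (x + 1)^4

Step 2 — compute geometric multiplicities via the rank-nullity identity g(λ) = n − rank(A − λI):
  rank(A − (-1)·I) = 1, so dim ker(A − (-1)·I) = n − 1 = 3

Summary:
  λ = -1: algebraic multiplicity = 4, geometric multiplicity = 3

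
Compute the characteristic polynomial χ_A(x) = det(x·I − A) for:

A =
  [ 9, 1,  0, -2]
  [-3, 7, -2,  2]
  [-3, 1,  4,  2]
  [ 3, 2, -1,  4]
x^4 - 24*x^3 + 216*x^2 - 864*x + 1296

Expanding det(x·I − A) (e.g. by cofactor expansion or by noting that A is similar to its Jordan form J, which has the same characteristic polynomial as A) gives
  χ_A(x) = x^4 - 24*x^3 + 216*x^2 - 864*x + 1296
which factors as (x - 6)^4. The eigenvalues (with algebraic multiplicities) are λ = 6 with multiplicity 4.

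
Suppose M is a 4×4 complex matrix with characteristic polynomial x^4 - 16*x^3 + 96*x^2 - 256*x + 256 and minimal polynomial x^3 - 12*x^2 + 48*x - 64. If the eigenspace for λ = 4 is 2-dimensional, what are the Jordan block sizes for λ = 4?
Block sizes for λ = 4: [3, 1]

Step 1 — from the characteristic polynomial, algebraic multiplicity of λ = 4 is 4. From dim ker(M − (4)·I) = 2, there are exactly 2 Jordan blocks for λ = 4.
Step 2 — from the minimal polynomial, the factor (x − 4)^3 tells us the largest block for λ = 4 has size 3.
Step 3 — with total size 4, 2 blocks, and largest block 3, the block sizes (in nonincreasing order) are [3, 1].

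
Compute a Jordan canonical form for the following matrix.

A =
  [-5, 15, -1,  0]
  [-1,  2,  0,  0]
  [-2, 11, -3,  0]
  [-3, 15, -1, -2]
J_3(-2) ⊕ J_1(-2)

The characteristic polynomial is
  det(x·I − A) = x^4 + 8*x^3 + 24*x^2 + 32*x + 16 = (x + 2)^4

Eigenvalues and multiplicities (the geometric multiplicity of λ is n − rank(A − λI), which equals the number of Jordan blocks for λ):
  λ = -2: algebraic multiplicity = 4, geometric multiplicity = 2

Determining the block sizes for each eigenvalue:
  λ = -2: with am = 4 and gm = 2, the partition is not yet determined (e.g. several partitions of 4 into 2 parts exist). Let N = A − (-2)·I. Computing rank(N^1) = 2, rank(N^2) = 1, rank(N^3) = 0; the number of blocks of size ≥ j is rank(N^{j−1}) − rank(N^j), giving [2, 1, 1]. So we have 1 block(s) of size 3, 1 block(s) of size 1 → block sizes [3, 1]

Assembling the blocks gives a Jordan form
J =
  [-2,  1,  0,  0]
  [ 0, -2,  1,  0]
  [ 0,  0, -2,  0]
  [ 0,  0,  0, -2]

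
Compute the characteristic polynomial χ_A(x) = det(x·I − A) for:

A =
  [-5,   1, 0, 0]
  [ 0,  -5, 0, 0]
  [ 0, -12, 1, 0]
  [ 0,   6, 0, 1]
x^4 + 8*x^3 + 6*x^2 - 40*x + 25

Expanding det(x·I − A) (e.g. by cofactor expansion or by noting that A is similar to its Jordan form J, which has the same characteristic polynomial as A) gives
  χ_A(x) = x^4 + 8*x^3 + 6*x^2 - 40*x + 25
which factors as (x - 1)^2*(x + 5)^2. The eigenvalues (with algebraic multiplicities) are λ = -5 with multiplicity 2, λ = 1 with multiplicity 2.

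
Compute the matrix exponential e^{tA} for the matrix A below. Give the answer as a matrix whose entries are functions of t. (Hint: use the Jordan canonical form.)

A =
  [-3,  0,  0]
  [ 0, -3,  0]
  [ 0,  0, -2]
e^{tA} =
  [exp(-3*t), 0, 0]
  [0, exp(-3*t), 0]
  [0, 0, exp(-2*t)]

Strategy: write A = P · J · P⁻¹ where J is a Jordan canonical form, so e^{tA} = P · e^{tJ} · P⁻¹, and e^{tJ} can be computed block-by-block.

A has Jordan form
J =
  [-3,  0,  0]
  [ 0, -3,  0]
  [ 0,  0, -2]
(up to reordering of blocks).

Per-block formulas:
  For a 1×1 block at λ = -2: exp(t · [-2]) = [e^(-2t)].
  For a 1×1 block at λ = -3: exp(t · [-3]) = [e^(-3t)].

After assembling e^{tJ} and conjugating by P, we get:

e^{tA} =
  [exp(-3*t), 0, 0]
  [0, exp(-3*t), 0]
  [0, 0, exp(-2*t)]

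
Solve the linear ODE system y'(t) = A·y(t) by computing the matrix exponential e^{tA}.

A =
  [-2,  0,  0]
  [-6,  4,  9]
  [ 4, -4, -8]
e^{tA} =
  [exp(-2*t), 0, 0]
  [-6*t*exp(-2*t), 6*t*exp(-2*t) + exp(-2*t), 9*t*exp(-2*t)]
  [4*t*exp(-2*t), -4*t*exp(-2*t), -6*t*exp(-2*t) + exp(-2*t)]

Strategy: write A = P · J · P⁻¹ where J is a Jordan canonical form, so e^{tA} = P · e^{tJ} · P⁻¹, and e^{tJ} can be computed block-by-block.

A has Jordan form
J =
  [-2,  1,  0]
  [ 0, -2,  0]
  [ 0,  0, -2]
(up to reordering of blocks).

Per-block formulas:
  For a 1×1 block at λ = -2: exp(t · [-2]) = [e^(-2t)].
  For a 2×2 Jordan block J_2(-2): exp(t · J_2(-2)) = e^(-2t)·(I + t·N), where N is the 2×2 nilpotent shift.

After assembling e^{tJ} and conjugating by P, we get:

e^{tA} =
  [exp(-2*t), 0, 0]
  [-6*t*exp(-2*t), 6*t*exp(-2*t) + exp(-2*t), 9*t*exp(-2*t)]
  [4*t*exp(-2*t), -4*t*exp(-2*t), -6*t*exp(-2*t) + exp(-2*t)]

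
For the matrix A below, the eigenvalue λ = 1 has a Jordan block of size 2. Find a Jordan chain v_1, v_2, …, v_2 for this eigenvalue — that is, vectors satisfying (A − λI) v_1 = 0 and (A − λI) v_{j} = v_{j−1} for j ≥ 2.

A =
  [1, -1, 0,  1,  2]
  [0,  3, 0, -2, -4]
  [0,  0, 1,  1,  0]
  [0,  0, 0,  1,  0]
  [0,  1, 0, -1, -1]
A Jordan chain for λ = 1 of length 2:
v_1 = (-1, 2, 0, 0, 1)ᵀ
v_2 = (0, 1, 0, 0, 0)ᵀ

Let N = A − (1)·I. We want v_2 with N^2 v_2 = 0 but N^1 v_2 ≠ 0; then v_{j-1} := N · v_j for j = 2, …, 2.

Pick v_2 = (0, 1, 0, 0, 0)ᵀ.
Then v_1 = N · v_2 = (-1, 2, 0, 0, 1)ᵀ.

Sanity check: (A − (1)·I) v_1 = (0, 0, 0, 0, 0)ᵀ = 0. ✓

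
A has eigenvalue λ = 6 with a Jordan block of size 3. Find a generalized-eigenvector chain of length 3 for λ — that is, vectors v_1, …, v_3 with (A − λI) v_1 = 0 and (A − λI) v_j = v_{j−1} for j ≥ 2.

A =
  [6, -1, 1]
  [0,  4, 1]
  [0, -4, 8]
A Jordan chain for λ = 6 of length 3:
v_1 = (-2, 0, 0)ᵀ
v_2 = (-1, -2, -4)ᵀ
v_3 = (0, 1, 0)ᵀ

Let N = A − (6)·I. We want v_3 with N^3 v_3 = 0 but N^2 v_3 ≠ 0; then v_{j-1} := N · v_j for j = 3, …, 2.

Pick v_3 = (0, 1, 0)ᵀ.
Then v_2 = N · v_3 = (-1, -2, -4)ᵀ.
Then v_1 = N · v_2 = (-2, 0, 0)ᵀ.

Sanity check: (A − (6)·I) v_1 = (0, 0, 0)ᵀ = 0. ✓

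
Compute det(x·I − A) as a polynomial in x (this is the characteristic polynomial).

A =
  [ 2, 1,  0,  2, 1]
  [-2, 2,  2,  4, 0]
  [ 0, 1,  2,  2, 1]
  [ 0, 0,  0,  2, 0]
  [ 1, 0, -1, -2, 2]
x^5 - 10*x^4 + 40*x^3 - 80*x^2 + 80*x - 32

Expanding det(x·I − A) (e.g. by cofactor expansion or by noting that A is similar to its Jordan form J, which has the same characteristic polynomial as A) gives
  χ_A(x) = x^5 - 10*x^4 + 40*x^3 - 80*x^2 + 80*x - 32
which factors as (x - 2)^5. The eigenvalues (with algebraic multiplicities) are λ = 2 with multiplicity 5.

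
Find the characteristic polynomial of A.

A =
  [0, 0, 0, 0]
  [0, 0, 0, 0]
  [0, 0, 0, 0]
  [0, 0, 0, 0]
x^4

Expanding det(x·I − A) (e.g. by cofactor expansion or by noting that A is similar to its Jordan form J, which has the same characteristic polynomial as A) gives
  χ_A(x) = x^4
which factors as x^4. The eigenvalues (with algebraic multiplicities) are λ = 0 with multiplicity 4.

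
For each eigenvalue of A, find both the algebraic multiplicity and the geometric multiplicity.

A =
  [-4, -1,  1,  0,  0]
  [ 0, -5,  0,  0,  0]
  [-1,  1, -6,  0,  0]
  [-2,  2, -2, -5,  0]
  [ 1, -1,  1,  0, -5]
λ = -5: alg = 5, geom = 4

Step 1 — factor the characteristic polynomial to read off the algebraic multiplicities:
  χ_A(x) = (x + 5)^5

Step 2 — compute geometric multiplicities via the rank-nullity identity g(λ) = n − rank(A − λI):
  rank(A − (-5)·I) = 1, so dim ker(A − (-5)·I) = n − 1 = 4

Summary:
  λ = -5: algebraic multiplicity = 5, geometric multiplicity = 4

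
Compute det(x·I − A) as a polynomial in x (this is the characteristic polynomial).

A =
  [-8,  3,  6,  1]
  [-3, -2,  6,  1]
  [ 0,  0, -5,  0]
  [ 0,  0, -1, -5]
x^4 + 20*x^3 + 150*x^2 + 500*x + 625

Expanding det(x·I − A) (e.g. by cofactor expansion or by noting that A is similar to its Jordan form J, which has the same characteristic polynomial as A) gives
  χ_A(x) = x^4 + 20*x^3 + 150*x^2 + 500*x + 625
which factors as (x + 5)^4. The eigenvalues (with algebraic multiplicities) are λ = -5 with multiplicity 4.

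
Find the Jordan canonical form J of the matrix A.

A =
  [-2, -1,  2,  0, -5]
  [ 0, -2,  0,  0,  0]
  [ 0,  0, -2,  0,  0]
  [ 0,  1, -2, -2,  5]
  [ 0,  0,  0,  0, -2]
J_2(-2) ⊕ J_1(-2) ⊕ J_1(-2) ⊕ J_1(-2)

The characteristic polynomial is
  det(x·I − A) = x^5 + 10*x^4 + 40*x^3 + 80*x^2 + 80*x + 32 = (x + 2)^5

Eigenvalues and multiplicities (the geometric multiplicity of λ is n − rank(A − λI), which equals the number of Jordan blocks for λ):
  λ = -2: algebraic multiplicity = 5, geometric multiplicity = 4

Determining the block sizes for each eigenvalue:
  λ = -2: 4 blocks summing to 5 forces exactly one block of size 2 and the rest size 1 → block sizes [2, 1, 1, 1]

Assembling the blocks gives a Jordan form
J =
  [-2,  1,  0,  0,  0]
  [ 0, -2,  0,  0,  0]
  [ 0,  0, -2,  0,  0]
  [ 0,  0,  0, -2,  0]
  [ 0,  0,  0,  0, -2]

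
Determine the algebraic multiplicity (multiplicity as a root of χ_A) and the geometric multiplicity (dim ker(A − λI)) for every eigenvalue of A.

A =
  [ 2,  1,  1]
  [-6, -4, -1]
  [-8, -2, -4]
λ = -2: alg = 3, geom = 1

Step 1 — factor the characteristic polynomial to read off the algebraic multiplicities:
  χ_A(x) = (x + 2)^3

Step 2 — compute geometric multiplicities via the rank-nullity identity g(λ) = n − rank(A − λI):
  rank(A − (-2)·I) = 2, so dim ker(A − (-2)·I) = n − 2 = 1

Summary:
  λ = -2: algebraic multiplicity = 3, geometric multiplicity = 1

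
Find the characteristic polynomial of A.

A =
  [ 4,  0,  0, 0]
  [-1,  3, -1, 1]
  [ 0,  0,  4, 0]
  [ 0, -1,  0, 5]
x^4 - 16*x^3 + 96*x^2 - 256*x + 256

Expanding det(x·I − A) (e.g. by cofactor expansion or by noting that A is similar to its Jordan form J, which has the same characteristic polynomial as A) gives
  χ_A(x) = x^4 - 16*x^3 + 96*x^2 - 256*x + 256
which factors as (x - 4)^4. The eigenvalues (with algebraic multiplicities) are λ = 4 with multiplicity 4.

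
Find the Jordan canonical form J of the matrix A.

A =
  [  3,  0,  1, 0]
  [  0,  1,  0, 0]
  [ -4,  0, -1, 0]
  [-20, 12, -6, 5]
J_2(1) ⊕ J_1(1) ⊕ J_1(5)

The characteristic polynomial is
  det(x·I − A) = x^4 - 8*x^3 + 18*x^2 - 16*x + 5 = (x - 5)*(x - 1)^3

Eigenvalues and multiplicities (the geometric multiplicity of λ is n − rank(A − λI), which equals the number of Jordan blocks for λ):
  λ = 1: algebraic multiplicity = 3, geometric multiplicity = 2
  λ = 5: algebraic multiplicity = 1, geometric multiplicity = 1

Determining the block sizes for each eigenvalue:
  λ = 1: 2 blocks summing to 3 forces exactly one block of size 2 and the rest size 1 → block sizes [2, 1]
  λ = 5: one block (gm = 1), so the single block has size am = 1 → block sizes [1]

Assembling the blocks gives a Jordan form
J =
  [1, 1, 0, 0]
  [0, 1, 0, 0]
  [0, 0, 1, 0]
  [0, 0, 0, 5]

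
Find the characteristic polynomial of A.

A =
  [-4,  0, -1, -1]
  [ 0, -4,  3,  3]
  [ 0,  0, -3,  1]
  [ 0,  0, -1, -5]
x^4 + 16*x^3 + 96*x^2 + 256*x + 256

Expanding det(x·I − A) (e.g. by cofactor expansion or by noting that A is similar to its Jordan form J, which has the same characteristic polynomial as A) gives
  χ_A(x) = x^4 + 16*x^3 + 96*x^2 + 256*x + 256
which factors as (x + 4)^4. The eigenvalues (with algebraic multiplicities) are λ = -4 with multiplicity 4.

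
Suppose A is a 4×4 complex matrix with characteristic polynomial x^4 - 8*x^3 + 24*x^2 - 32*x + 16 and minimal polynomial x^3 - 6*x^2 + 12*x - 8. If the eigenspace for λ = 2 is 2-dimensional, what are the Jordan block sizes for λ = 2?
Block sizes for λ = 2: [3, 1]

Step 1 — from the characteristic polynomial, algebraic multiplicity of λ = 2 is 4. From dim ker(A − (2)·I) = 2, there are exactly 2 Jordan blocks for λ = 2.
Step 2 — from the minimal polynomial, the factor (x − 2)^3 tells us the largest block for λ = 2 has size 3.
Step 3 — with total size 4, 2 blocks, and largest block 3, the block sizes (in nonincreasing order) are [3, 1].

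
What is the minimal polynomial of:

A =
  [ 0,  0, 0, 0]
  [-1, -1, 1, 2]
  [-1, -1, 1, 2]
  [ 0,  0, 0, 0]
x^2

The characteristic polynomial is χ_A(x) = x^4, so the eigenvalues are known. The minimal polynomial is
  m_A(x) = Π_λ (x − λ)^{k_λ}
where k_λ is the size of the *largest* Jordan block for λ (equivalently, the smallest k with (A − λI)^k v = 0 for every generalised eigenvector v of λ).

  λ = 0: largest Jordan block has size 2, contributing (x − 0)^2

So m_A(x) = x^2 = x^2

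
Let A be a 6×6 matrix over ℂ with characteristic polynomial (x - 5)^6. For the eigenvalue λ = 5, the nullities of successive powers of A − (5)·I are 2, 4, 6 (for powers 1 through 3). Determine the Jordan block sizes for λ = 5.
Block sizes for λ = 5: [3, 3]

From the dimensions of kernels of powers, the number of Jordan blocks of size at least j is d_j − d_{j−1} where d_j = dim ker(N^j) (with d_0 = 0). Computing the differences gives [2, 2, 2].
The number of blocks of size exactly k is (#blocks of size ≥ k) − (#blocks of size ≥ k + 1), so the partition is: 2 block(s) of size 3.
In nonincreasing order the block sizes are [3, 3].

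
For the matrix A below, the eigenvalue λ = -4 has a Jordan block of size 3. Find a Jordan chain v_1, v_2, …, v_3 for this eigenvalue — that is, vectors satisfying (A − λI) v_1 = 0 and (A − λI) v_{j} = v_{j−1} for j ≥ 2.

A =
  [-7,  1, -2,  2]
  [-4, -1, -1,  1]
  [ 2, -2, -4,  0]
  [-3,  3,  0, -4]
A Jordan chain for λ = -4 of length 3:
v_1 = (-5, -5, 2, -3)ᵀ
v_2 = (-3, -4, 2, -3)ᵀ
v_3 = (1, 0, 0, 0)ᵀ

Let N = A − (-4)·I. We want v_3 with N^3 v_3 = 0 but N^2 v_3 ≠ 0; then v_{j-1} := N · v_j for j = 3, …, 2.

Pick v_3 = (1, 0, 0, 0)ᵀ.
Then v_2 = N · v_3 = (-3, -4, 2, -3)ᵀ.
Then v_1 = N · v_2 = (-5, -5, 2, -3)ᵀ.

Sanity check: (A − (-4)·I) v_1 = (0, 0, 0, 0)ᵀ = 0. ✓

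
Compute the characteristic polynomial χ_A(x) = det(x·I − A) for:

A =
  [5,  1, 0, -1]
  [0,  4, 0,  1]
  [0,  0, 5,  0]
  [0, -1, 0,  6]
x^4 - 20*x^3 + 150*x^2 - 500*x + 625

Expanding det(x·I − A) (e.g. by cofactor expansion or by noting that A is similar to its Jordan form J, which has the same characteristic polynomial as A) gives
  χ_A(x) = x^4 - 20*x^3 + 150*x^2 - 500*x + 625
which factors as (x - 5)^4. The eigenvalues (with algebraic multiplicities) are λ = 5 with multiplicity 4.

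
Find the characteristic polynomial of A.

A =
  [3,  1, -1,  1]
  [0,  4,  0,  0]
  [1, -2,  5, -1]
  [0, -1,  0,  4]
x^4 - 16*x^3 + 96*x^2 - 256*x + 256

Expanding det(x·I − A) (e.g. by cofactor expansion or by noting that A is similar to its Jordan form J, which has the same characteristic polynomial as A) gives
  χ_A(x) = x^4 - 16*x^3 + 96*x^2 - 256*x + 256
which factors as (x - 4)^4. The eigenvalues (with algebraic multiplicities) are λ = 4 with multiplicity 4.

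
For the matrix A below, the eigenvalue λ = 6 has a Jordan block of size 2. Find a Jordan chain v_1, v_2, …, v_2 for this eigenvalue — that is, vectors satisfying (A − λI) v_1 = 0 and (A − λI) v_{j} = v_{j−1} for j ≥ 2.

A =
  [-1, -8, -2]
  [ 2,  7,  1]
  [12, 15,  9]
A Jordan chain for λ = 6 of length 2:
v_1 = (-6, 3, 9)ᵀ
v_2 = (2, -1, 0)ᵀ

Let N = A − (6)·I. We want v_2 with N^2 v_2 = 0 but N^1 v_2 ≠ 0; then v_{j-1} := N · v_j for j = 2, …, 2.

Pick v_2 = (2, -1, 0)ᵀ.
Then v_1 = N · v_2 = (-6, 3, 9)ᵀ.

Sanity check: (A − (6)·I) v_1 = (0, 0, 0)ᵀ = 0. ✓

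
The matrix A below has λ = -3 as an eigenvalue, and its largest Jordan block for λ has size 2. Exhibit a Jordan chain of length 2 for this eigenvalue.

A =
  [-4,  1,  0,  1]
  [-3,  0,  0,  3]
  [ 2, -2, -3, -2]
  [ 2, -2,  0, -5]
A Jordan chain for λ = -3 of length 2:
v_1 = (-1, -3, 2, 2)ᵀ
v_2 = (1, 0, 0, 0)ᵀ

Let N = A − (-3)·I. We want v_2 with N^2 v_2 = 0 but N^1 v_2 ≠ 0; then v_{j-1} := N · v_j for j = 2, …, 2.

Pick v_2 = (1, 0, 0, 0)ᵀ.
Then v_1 = N · v_2 = (-1, -3, 2, 2)ᵀ.

Sanity check: (A − (-3)·I) v_1 = (0, 0, 0, 0)ᵀ = 0. ✓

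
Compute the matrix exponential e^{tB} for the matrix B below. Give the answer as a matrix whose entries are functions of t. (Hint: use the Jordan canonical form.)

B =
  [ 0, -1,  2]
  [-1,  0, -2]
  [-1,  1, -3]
e^{tB} =
  [t*exp(-t) + exp(-t), -t*exp(-t), 2*t*exp(-t)]
  [-t*exp(-t), t*exp(-t) + exp(-t), -2*t*exp(-t)]
  [-t*exp(-t), t*exp(-t), -2*t*exp(-t) + exp(-t)]

Strategy: write B = P · J · P⁻¹ where J is a Jordan canonical form, so e^{tB} = P · e^{tJ} · P⁻¹, and e^{tJ} can be computed block-by-block.

B has Jordan form
J =
  [-1,  1,  0]
  [ 0, -1,  0]
  [ 0,  0, -1]
(up to reordering of blocks).

Per-block formulas:
  For a 1×1 block at λ = -1: exp(t · [-1]) = [e^(-1t)].
  For a 2×2 Jordan block J_2(-1): exp(t · J_2(-1)) = e^(-1t)·(I + t·N), where N is the 2×2 nilpotent shift.

After assembling e^{tJ} and conjugating by P, we get:

e^{tB} =
  [t*exp(-t) + exp(-t), -t*exp(-t), 2*t*exp(-t)]
  [-t*exp(-t), t*exp(-t) + exp(-t), -2*t*exp(-t)]
  [-t*exp(-t), t*exp(-t), -2*t*exp(-t) + exp(-t)]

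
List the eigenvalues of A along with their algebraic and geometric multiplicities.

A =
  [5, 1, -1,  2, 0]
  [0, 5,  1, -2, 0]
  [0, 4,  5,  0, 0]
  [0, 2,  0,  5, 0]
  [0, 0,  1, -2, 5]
λ = 5: alg = 5, geom = 3

Step 1 — factor the characteristic polynomial to read off the algebraic multiplicities:
  χ_A(x) = (x - 5)^5

Step 2 — compute geometric multiplicities via the rank-nullity identity g(λ) = n − rank(A − λI):
  rank(A − (5)·I) = 2, so dim ker(A − (5)·I) = n − 2 = 3

Summary:
  λ = 5: algebraic multiplicity = 5, geometric multiplicity = 3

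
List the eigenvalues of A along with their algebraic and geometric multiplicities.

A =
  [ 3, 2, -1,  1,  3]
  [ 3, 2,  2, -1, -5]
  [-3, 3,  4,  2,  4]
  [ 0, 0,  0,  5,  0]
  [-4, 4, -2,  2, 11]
λ = 5: alg = 5, geom = 3

Step 1 — factor the characteristic polynomial to read off the algebraic multiplicities:
  χ_A(x) = (x - 5)^5

Step 2 — compute geometric multiplicities via the rank-nullity identity g(λ) = n − rank(A − λI):
  rank(A − (5)·I) = 2, so dim ker(A − (5)·I) = n − 2 = 3

Summary:
  λ = 5: algebraic multiplicity = 5, geometric multiplicity = 3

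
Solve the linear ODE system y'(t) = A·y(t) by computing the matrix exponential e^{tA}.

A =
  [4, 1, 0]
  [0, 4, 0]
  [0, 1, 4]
e^{tA} =
  [exp(4*t), t*exp(4*t), 0]
  [0, exp(4*t), 0]
  [0, t*exp(4*t), exp(4*t)]

Strategy: write A = P · J · P⁻¹ where J is a Jordan canonical form, so e^{tA} = P · e^{tJ} · P⁻¹, and e^{tJ} can be computed block-by-block.

A has Jordan form
J =
  [4, 1, 0]
  [0, 4, 0]
  [0, 0, 4]
(up to reordering of blocks).

Per-block formulas:
  For a 1×1 block at λ = 4: exp(t · [4]) = [e^(4t)].
  For a 2×2 Jordan block J_2(4): exp(t · J_2(4)) = e^(4t)·(I + t·N), where N is the 2×2 nilpotent shift.

After assembling e^{tJ} and conjugating by P, we get:

e^{tA} =
  [exp(4*t), t*exp(4*t), 0]
  [0, exp(4*t), 0]
  [0, t*exp(4*t), exp(4*t)]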